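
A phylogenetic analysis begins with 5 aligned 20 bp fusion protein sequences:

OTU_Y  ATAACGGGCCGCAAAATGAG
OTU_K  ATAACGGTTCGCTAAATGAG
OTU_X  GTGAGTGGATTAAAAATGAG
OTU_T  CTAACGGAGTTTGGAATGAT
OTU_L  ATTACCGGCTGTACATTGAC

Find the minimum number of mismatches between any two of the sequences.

3

Pairwise Hamming distances:
  OTU_Y vs OTU_K: 3
  OTU_Y vs OTU_X: 8
  OTU_Y vs OTU_T: 9
  OTU_Y vs OTU_L: 7
  OTU_K vs OTU_X: 10
  OTU_K vs OTU_T: 9
  OTU_K vs OTU_L: 10
  OTU_X vs OTU_T: 10
  OTU_X vs OTU_L: 10
  OTU_T vs OTU_L: 10
The smallest is 3, between OTU_Y and OTU_K.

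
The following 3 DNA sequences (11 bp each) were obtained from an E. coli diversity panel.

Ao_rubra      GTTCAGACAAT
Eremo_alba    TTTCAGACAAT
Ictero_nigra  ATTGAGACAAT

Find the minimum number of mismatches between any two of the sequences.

Pairwise Hamming distances:
  Ao_rubra vs Eremo_alba: 1
  Ao_rubra vs Ictero_nigra: 2
  Eremo_alba vs Ictero_nigra: 2
The smallest is 1, between Ao_rubra and Eremo_alba.

1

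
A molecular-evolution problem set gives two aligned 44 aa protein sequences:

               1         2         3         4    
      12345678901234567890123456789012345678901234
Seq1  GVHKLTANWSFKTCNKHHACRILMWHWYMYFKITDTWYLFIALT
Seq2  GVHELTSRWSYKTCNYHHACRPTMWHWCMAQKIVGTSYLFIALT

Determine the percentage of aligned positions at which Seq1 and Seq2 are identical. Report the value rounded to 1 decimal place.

70.5%

Mismatches occur at site 4 (K→E), site 7 (A→S), site 8 (N→R), site 11 (F→Y), site 16 (K→Y), site 22 (I→P), site 23 (L→T), site 28 (Y→C), site 30 (Y→A), site 31 (F→Q), site 34 (T→V), site 35 (D→G), site 37 (W→S).
31 of the 44 sites match, so the percent identity is 31/44 × 100 = 70.5%.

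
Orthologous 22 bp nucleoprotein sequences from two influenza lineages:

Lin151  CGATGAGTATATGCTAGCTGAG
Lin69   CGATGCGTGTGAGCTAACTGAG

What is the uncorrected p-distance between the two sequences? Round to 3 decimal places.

Differing sites — 6:A/C; 9:A/G; 11:A/G; 12:T/A; 17:G/A.
There are 5 differences over 22 sites, so p = 5/22 = 0.227.

0.227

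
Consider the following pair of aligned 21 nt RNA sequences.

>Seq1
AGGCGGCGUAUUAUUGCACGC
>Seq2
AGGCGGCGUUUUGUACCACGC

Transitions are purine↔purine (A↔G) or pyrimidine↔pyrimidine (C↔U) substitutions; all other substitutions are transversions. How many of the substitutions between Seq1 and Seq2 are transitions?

Mismatches occur at site 10 (A/U, transversion), site 13 (A/G, transition), site 15 (U/A, transversion), site 16 (G/C, transversion).
Of the 4 differences, 1 transition and 3 transversions, so the answer is 1.

1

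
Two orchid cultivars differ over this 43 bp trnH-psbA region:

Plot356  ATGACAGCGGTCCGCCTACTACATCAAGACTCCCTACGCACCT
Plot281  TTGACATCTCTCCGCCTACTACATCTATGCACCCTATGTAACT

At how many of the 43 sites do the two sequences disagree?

The sequences differ at positions 1 (A/T), 7 (G/T), 9 (G/T), 10 (G/C), 26 (A/T), 28 (G/T), 29 (A/G), 31 (T/A), 37 (C/T), 39 (C/T), 41 (C/A).
That gives 11 mismatches out of 43 aligned sites, so the Hamming distance is 11.

11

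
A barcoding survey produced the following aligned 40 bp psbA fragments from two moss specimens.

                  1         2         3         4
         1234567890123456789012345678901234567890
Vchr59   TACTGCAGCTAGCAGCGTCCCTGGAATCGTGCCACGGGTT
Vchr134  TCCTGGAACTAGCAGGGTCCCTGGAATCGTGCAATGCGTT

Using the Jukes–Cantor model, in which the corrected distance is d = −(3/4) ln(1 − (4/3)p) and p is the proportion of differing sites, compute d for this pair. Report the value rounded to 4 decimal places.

Differing sites — 2:A/C; 6:C/G; 8:G/A; 16:C/G; 33:C/A; 35:C/T; 37:G/C.
p = 7/40 = 0.175000.
d = −0.75 · ln(1 − (4/3)·0.175000) = −0.75 · ln(0.766667) = −0.75 · (-0.265703) = 0.1993.

0.1993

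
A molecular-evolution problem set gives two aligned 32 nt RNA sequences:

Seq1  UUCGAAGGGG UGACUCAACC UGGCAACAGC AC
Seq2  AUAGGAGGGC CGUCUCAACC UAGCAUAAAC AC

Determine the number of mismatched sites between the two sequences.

10

Mismatches occur at site 1 (U→A), site 3 (C→A), site 5 (A→G), site 10 (G→C), site 11 (U→C), site 13 (A→U), site 22 (G→A), site 26 (A→U), site 27 (C→A), site 29 (G→A).
That gives 10 mismatches out of 32 aligned sites, so the Hamming distance is 10.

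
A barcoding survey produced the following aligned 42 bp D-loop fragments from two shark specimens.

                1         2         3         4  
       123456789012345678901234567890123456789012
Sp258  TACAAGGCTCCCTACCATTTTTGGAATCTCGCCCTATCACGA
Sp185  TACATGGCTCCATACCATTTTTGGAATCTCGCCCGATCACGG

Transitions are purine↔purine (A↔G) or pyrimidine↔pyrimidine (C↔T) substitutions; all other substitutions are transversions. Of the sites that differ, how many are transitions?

1

Differing sites — 5:A/T (Tv); 12:C/A (Tv); 35:T/G (Tv); 42:A/G (Ti).
Of the 4 differences, 1 transition and 3 transversions, so the answer is 1.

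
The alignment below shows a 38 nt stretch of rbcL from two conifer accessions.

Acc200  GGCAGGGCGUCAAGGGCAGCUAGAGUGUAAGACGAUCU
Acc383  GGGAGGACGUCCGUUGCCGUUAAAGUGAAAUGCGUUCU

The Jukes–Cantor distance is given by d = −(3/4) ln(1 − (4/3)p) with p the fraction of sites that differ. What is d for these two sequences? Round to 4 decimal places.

0.4568

The sequences differ at positions 3 (C/G), 7 (G/A), 12 (A/C), 13 (A/G), 14 (G/U), 15 (G/U), 18 (A/C), 20 (C/U), 23 (G/A), 28 (U/A), 31 (G/U), 32 (A/G), 35 (A/U).
p = 13/38 = 0.342105.
d = −0.75 · ln(1 − (4/3)·0.342105) = −0.75 · ln(0.543860) = −0.75 · (-0.609063) = 0.4568.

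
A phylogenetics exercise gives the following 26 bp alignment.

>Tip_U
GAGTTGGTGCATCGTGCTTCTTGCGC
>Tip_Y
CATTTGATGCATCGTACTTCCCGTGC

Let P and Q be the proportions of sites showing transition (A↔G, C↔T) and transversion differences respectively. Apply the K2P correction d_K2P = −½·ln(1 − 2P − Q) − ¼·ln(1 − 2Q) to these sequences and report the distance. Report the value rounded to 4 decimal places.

0.3513

Mismatches occur at site 1 (G→C, transversion), site 3 (G→T, transversion), site 7 (G→A, transition), site 16 (G→A, transition), site 21 (T→C, transition), site 22 (T→C, transition), site 24 (C→T, transition).
Of the 7 differences, 5 transitions and 2 transversions over 26 sites: P = 5/26 = 0.192308, Q = 2/26 = 0.076923.
d = −0.5·ln(0.538461) − 0.25·ln(0.846154) = −0.5·(-0.619040) − 0.25·(-0.167054) = 0.3513.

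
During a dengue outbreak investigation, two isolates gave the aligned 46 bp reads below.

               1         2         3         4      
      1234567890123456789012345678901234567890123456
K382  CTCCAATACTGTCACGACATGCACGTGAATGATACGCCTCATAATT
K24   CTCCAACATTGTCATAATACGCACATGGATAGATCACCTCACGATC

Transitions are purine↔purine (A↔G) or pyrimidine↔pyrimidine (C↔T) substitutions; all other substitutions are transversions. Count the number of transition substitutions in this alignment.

14

The sequences differ at positions 7 (T/C, transition), 9 (C/T, transition), 15 (C/T, transition), 16 (G/A, transition), 18 (C/T, transition), 20 (T/C, transition), 25 (G/A, transition), 28 (A/G, transition), 31 (G/A, transition), 32 (A/G, transition), 33 (T/A, transversion), 34 (A/T, transversion), 36 (G/A, transition), 42 (T/C, transition), 43 (A/G, transition), 46 (T/C, transition).
Of the 16 differences, 14 transitions and 2 transversions, so the answer is 14.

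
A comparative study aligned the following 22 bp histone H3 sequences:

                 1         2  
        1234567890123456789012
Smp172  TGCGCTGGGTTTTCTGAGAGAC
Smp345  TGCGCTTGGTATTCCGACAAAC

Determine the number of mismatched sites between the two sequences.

Mismatches occur at site 7 (G→T), site 11 (T→A), site 15 (T→C), site 18 (G→C), site 20 (G→A).
That gives 5 mismatches out of 22 aligned sites, so the Hamming distance is 5.

5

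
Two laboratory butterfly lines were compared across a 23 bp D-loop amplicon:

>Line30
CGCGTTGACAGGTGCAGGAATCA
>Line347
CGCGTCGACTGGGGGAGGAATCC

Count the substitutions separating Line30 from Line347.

Differing sites — 6:T/C; 10:A/T; 13:T/G; 15:C/G; 23:A/C.
That gives 5 mismatches out of 23 aligned sites, so the Hamming distance is 5.

5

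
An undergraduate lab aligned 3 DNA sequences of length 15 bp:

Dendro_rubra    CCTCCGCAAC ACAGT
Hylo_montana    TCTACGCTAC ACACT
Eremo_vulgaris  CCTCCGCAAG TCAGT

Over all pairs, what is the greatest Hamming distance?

6

Pairwise Hamming distances:
  Dendro_rubra vs Hylo_montana: 4
  Dendro_rubra vs Eremo_vulgaris: 2
  Hylo_montana vs Eremo_vulgaris: 6
The largest is 6, between Hylo_montana and Eremo_vulgaris.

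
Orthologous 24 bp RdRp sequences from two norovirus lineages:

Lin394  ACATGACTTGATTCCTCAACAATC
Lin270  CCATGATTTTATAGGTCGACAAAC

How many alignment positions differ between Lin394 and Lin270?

The sequences differ at positions 1 (A/C), 7 (C/T), 10 (G/T), 13 (T/A), 14 (C/G), 15 (C/G), 18 (A/G), 23 (T/A).
That gives 8 mismatches out of 24 aligned sites, so the Hamming distance is 8.

8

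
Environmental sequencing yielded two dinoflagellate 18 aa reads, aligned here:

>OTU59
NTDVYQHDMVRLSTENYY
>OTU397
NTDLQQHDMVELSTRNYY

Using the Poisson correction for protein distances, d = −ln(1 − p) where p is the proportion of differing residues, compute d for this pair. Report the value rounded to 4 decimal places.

0.2513

Differing sites — 4:V/L; 5:Y/Q; 11:R/E; 15:E/R.
p = 4/18 = 0.222222.
d = −ln(1 − 0.222222) = −ln(0.777778) = 0.2513.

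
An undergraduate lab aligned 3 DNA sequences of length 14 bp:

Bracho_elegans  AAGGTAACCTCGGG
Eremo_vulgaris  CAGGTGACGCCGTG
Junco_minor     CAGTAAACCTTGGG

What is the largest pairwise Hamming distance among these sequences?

7

Pairwise Hamming distances:
  Bracho_elegans vs Eremo_vulgaris: 5
  Bracho_elegans vs Junco_minor: 4
  Eremo_vulgaris vs Junco_minor: 7
The largest is 7, between Eremo_vulgaris and Junco_minor.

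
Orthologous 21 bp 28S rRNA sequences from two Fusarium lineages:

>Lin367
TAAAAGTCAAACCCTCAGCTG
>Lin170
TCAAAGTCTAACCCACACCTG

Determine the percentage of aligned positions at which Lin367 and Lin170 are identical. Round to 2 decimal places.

80.95%

The sequences differ at positions 2 (A/C), 9 (A/T), 15 (T/A), 18 (G/C).
17 of the 21 sites match, so the percent identity is 17/21 × 100 = 80.95%.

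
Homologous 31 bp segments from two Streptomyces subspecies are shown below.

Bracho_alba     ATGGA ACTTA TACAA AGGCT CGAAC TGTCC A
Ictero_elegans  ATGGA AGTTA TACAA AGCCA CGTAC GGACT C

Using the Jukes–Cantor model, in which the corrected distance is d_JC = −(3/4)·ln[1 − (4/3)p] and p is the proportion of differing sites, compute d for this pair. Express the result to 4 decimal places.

The sequences differ at positions 7 (C/G), 18 (G/C), 20 (T/A), 23 (A/T), 26 (T/G), 28 (T/A), 30 (C/T), 31 (A/C).
p = 8/31 = 0.258065.
d = −0.75 · ln(1 − (4/3)·0.258065) = −0.75 · ln(0.655913) = −0.75 · (-0.421727) = 0.3163.

0.3163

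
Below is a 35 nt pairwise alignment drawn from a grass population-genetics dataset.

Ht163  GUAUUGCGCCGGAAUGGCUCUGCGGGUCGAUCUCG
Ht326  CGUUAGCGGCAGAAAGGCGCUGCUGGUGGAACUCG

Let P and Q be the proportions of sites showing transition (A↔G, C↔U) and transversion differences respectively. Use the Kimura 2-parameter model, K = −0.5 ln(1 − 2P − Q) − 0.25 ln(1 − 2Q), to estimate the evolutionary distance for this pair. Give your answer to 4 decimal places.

Mismatches occur at site 1 (G/C, transversion), site 2 (U/G, transversion), site 3 (A/U, transversion), site 5 (U/A, transversion), site 9 (C/G, transversion), site 11 (G/A, transition), site 15 (U/A, transversion), site 19 (U/G, transversion), site 24 (G/U, transversion), site 28 (C/G, transversion), site 31 (U/A, transversion).
Of the 11 differences, 1 transition and 10 transversions over 35 sites: P = 1/35 = 0.028571, Q = 10/35 = 0.285714.
d = −0.5·ln(0.657144) − 0.25·ln(0.428572) = −0.5·(-0.419852) − 0.25·(-0.847297) = 0.4218.

0.4218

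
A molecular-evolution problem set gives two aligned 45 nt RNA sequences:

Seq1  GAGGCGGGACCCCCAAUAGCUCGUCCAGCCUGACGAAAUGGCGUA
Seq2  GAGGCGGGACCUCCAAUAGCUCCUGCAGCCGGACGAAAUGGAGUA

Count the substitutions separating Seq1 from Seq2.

Mismatches occur at site 12 (C/U), site 23 (G/C), site 25 (C/G), site 31 (U/G), site 42 (C/A).
That gives 5 mismatches out of 45 aligned sites, so the Hamming distance is 5.

5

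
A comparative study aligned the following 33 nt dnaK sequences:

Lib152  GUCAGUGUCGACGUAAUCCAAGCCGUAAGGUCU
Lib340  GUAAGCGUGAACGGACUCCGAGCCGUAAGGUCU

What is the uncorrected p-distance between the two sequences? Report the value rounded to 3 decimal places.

Mismatches occur at site 3 (C/A), site 6 (U/C), site 9 (C/G), site 10 (G/A), site 14 (U/G), site 16 (A/C), site 20 (A/G).
There are 7 differences over 33 sites, so p = 7/33 = 0.212.

0.212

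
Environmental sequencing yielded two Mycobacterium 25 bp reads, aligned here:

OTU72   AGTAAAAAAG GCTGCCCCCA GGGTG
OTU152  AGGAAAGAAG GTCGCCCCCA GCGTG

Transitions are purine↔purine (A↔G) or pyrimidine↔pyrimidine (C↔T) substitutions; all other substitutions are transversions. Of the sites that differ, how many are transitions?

Differing sites — 3:T/G (Tv); 7:A/G (Ti); 12:C/T (Ti); 13:T/C (Ti); 22:G/C (Tv).
Of the 5 differences, 3 transitions and 2 transversions, so the answer is 3.

3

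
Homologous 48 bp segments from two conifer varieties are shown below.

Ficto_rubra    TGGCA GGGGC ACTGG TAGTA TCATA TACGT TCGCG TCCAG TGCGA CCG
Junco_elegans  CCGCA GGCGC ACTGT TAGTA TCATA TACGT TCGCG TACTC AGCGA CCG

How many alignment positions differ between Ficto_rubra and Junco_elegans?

Differing sites — 1:T/C; 2:G/C; 8:G/C; 15:G/T; 37:C/A; 39:A/T; 40:G/C; 41:T/A.
That gives 8 mismatches out of 48 aligned sites, so the Hamming distance is 8.

8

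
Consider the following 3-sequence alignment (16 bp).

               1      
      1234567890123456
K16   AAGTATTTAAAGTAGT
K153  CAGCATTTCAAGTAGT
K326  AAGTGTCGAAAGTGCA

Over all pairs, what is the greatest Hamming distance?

Pairwise Hamming distances:
  K16 vs K153: 3
  K16 vs K326: 6
  K153 vs K326: 9
The largest is 9, between K153 and K326.

9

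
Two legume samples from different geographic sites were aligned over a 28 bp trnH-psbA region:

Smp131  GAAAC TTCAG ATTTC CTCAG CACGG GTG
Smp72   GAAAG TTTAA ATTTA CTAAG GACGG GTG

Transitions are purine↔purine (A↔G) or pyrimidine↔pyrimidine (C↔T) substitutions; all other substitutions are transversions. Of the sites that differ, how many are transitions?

Mismatches occur at site 5 (C↔G, transversion), site 8 (C↔T, transition), site 10 (G↔A, transition), site 15 (C↔A, transversion), site 18 (C↔A, transversion), site 21 (C↔G, transversion).
Of the 6 differences, 2 transitions and 4 transversions, so the answer is 2.

2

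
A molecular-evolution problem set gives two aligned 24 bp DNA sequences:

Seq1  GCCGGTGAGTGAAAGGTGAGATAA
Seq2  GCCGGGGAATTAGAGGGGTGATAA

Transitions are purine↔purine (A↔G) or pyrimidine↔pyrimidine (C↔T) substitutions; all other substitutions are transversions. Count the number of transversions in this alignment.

Mismatches occur at site 6 (T↔G, transversion), site 9 (G↔A, transition), site 11 (G↔T, transversion), site 13 (A↔G, transition), site 17 (T↔G, transversion), site 19 (A↔T, transversion).
Of the 6 differences, 2 transitions and 4 transversions, so the answer is 4.

4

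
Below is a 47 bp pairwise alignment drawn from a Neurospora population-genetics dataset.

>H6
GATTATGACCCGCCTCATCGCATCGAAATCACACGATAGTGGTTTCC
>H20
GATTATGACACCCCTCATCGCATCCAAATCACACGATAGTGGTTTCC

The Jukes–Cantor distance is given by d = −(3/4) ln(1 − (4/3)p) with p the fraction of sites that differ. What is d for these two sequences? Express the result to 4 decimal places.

Mismatches occur at site 10 (C→A), site 12 (G→C), site 25 (G→C).
p = 3/47 = 0.063830.
d = −0.75 · ln(1 − (4/3)·0.063830) = −0.75 · ln(0.914893) = −0.75 · (-0.088948) = 0.0667.

0.0667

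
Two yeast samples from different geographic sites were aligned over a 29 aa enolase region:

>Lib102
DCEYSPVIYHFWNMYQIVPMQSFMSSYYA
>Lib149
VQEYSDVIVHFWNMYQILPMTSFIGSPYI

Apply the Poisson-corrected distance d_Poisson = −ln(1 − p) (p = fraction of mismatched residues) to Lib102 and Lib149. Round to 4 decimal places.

0.4229

Differing sites — 1:D/V; 2:C/Q; 6:P/D; 9:Y/V; 18:V/L; 21:Q/T; 24:M/I; 25:S/G; 27:Y/P; 29:A/I.
p = 10/29 = 0.344828.
d = −ln(1 − 0.344828) = −ln(0.655172) = 0.4229.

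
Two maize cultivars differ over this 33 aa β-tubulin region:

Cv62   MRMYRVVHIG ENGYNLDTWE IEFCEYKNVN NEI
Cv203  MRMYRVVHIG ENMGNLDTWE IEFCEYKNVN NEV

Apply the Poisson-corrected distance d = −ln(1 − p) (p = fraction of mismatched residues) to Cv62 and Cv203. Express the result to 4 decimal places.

The sequences differ at positions 13 (G/M), 14 (Y/G), 33 (I/V).
p = 3/33 = 0.090909.
d = −ln(1 − 0.090909) = −ln(0.909091) = 0.0953.

0.0953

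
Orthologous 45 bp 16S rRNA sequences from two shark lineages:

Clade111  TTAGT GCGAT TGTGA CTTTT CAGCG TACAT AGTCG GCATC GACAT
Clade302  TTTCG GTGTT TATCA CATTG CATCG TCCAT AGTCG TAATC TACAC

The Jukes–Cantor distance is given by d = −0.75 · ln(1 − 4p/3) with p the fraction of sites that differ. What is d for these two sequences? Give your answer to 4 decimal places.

0.4408

Differing sites — 3:A/T; 4:G/C; 5:T/G; 7:C/T; 9:A/T; 12:G/A; 14:G/C; 17:T/A; 20:T/G; 23:G/T; 27:A/C; 36:G/T; 37:C/A; 41:G/T; 45:T/C.
p = 15/45 = 0.333333.
d = −0.75 · ln(1 − (4/3)·0.333333) = −0.75 · ln(0.555556) = −0.75 · (-0.587786) = 0.4408.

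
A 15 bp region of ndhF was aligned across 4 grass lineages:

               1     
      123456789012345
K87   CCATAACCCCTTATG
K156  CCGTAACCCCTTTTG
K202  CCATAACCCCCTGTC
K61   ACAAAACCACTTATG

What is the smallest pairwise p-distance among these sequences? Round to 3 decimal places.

0.133

Pairwise Hamming distances:
  K87 vs K156: 2
  K87 vs K202: 3
  K87 vs K61: 3
  K156 vs K202: 4
  K156 vs K61: 5
  K202 vs K61: 6
The smallest is 2 mismatches, between K87 and K156; p = 2/15 = 0.133.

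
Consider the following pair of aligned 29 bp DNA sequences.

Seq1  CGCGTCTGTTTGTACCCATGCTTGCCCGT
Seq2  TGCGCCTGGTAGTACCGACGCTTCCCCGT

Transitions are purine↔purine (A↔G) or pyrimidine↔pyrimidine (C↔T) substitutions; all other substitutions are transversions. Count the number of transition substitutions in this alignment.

3

The sequences differ at positions 1 (C/T, transition), 5 (T/C, transition), 9 (T/G, transversion), 11 (T/A, transversion), 17 (C/G, transversion), 19 (T/C, transition), 24 (G/C, transversion).
Of the 7 differences, 3 transitions and 4 transversions, so the answer is 3.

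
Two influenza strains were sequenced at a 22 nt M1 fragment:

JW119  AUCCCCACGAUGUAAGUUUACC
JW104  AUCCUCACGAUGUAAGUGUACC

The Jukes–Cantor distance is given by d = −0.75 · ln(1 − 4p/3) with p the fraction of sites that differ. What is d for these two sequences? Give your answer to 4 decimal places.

The sequences differ at positions 5 (C/U), 18 (U/G).
p = 2/22 = 0.090909.
d = −0.75 · ln(1 − (4/3)·0.090909) = −0.75 · ln(0.878788) = −0.75 · (-0.129212) = 0.0969.

0.0969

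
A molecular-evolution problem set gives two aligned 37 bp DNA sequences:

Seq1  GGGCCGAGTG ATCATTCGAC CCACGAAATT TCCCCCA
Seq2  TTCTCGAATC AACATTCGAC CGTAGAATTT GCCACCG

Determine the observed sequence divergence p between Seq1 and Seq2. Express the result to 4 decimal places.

0.3784

The sequences differ at positions 1 (G/T), 2 (G/T), 3 (G/C), 4 (C/T), 8 (G/A), 10 (G/C), 12 (T/A), 22 (C/G), 23 (A/T), 24 (C/A), 28 (A/T), 31 (T/G), 34 (C/A), 37 (A/G).
There are 14 differences over 37 sites, so p = 14/37 = 0.3784.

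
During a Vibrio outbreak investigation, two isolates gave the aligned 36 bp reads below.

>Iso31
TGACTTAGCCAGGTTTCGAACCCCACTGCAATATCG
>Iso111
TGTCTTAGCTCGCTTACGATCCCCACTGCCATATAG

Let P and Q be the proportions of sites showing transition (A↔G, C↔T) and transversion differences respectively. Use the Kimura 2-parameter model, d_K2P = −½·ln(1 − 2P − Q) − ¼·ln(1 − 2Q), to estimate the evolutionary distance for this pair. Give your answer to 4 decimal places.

0.2670

Differing sites — 3:A/T (Tv); 10:C/T (Ti); 11:A/C (Tv); 13:G/C (Tv); 16:T/A (Tv); 20:A/T (Tv); 30:A/C (Tv); 35:C/A (Tv).
Of the 8 differences, 1 transition and 7 transversions over 36 sites: P = 1/36 = 0.027778, Q = 7/36 = 0.194444.
d = −0.5·ln(0.750000) − 0.25·ln(0.611112) = −0.5·(-0.287682) − 0.25·(-0.492475) = 0.2670.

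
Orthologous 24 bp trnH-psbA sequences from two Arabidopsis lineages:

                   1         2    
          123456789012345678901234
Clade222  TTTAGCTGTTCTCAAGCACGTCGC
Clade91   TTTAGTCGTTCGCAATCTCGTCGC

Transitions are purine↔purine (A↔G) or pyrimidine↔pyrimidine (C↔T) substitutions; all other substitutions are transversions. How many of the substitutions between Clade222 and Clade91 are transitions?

Mismatches occur at site 6 (C/T, transition), site 7 (T/C, transition), site 12 (T/G, transversion), site 16 (G/T, transversion), site 18 (A/T, transversion).
Of the 5 differences, 2 transitions and 3 transversions, so the answer is 2.

2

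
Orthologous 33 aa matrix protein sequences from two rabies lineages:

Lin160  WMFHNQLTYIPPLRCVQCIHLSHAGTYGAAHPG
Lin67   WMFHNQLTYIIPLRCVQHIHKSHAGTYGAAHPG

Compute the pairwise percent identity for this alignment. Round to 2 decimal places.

90.91%

Mismatches occur at site 11 (P/I), site 18 (C/H), site 21 (L/K).
30 of the 33 sites match, so the percent identity is 30/33 × 100 = 90.91%.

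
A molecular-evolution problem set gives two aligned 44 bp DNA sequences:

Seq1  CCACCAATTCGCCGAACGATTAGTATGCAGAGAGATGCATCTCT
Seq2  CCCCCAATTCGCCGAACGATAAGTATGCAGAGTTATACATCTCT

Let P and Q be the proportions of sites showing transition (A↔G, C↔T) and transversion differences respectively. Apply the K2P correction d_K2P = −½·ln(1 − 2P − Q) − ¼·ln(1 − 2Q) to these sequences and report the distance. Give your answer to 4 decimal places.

Mismatches occur at site 3 (A↔C, transversion), site 21 (T↔A, transversion), site 33 (A↔T, transversion), site 34 (G↔T, transversion), site 37 (G↔A, transition).
Of the 5 differences, 1 transition and 4 transversions over 44 sites: P = 1/44 = 0.022727, Q = 4/44 = 0.090909.
d = −0.5·ln(0.863637) − 0.25·ln(0.818182) = −0.5·(-0.146603) − 0.25·(-0.200670) = 0.1235.

0.1235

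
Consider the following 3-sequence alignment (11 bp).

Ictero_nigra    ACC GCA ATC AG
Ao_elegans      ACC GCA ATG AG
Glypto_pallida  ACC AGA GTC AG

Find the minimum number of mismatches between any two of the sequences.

Pairwise Hamming distances:
  Ictero_nigra vs Ao_elegans: 1
  Ictero_nigra vs Glypto_pallida: 3
  Ao_elegans vs Glypto_pallida: 4
The smallest is 1, between Ictero_nigra and Ao_elegans.

1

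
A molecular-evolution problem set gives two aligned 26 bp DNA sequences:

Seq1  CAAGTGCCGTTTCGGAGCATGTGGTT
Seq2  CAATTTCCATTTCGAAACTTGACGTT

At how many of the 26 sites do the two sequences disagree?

Differing sites — 4:G/T; 6:G/T; 9:G/A; 15:G/A; 17:G/A; 19:A/T; 22:T/A; 23:G/C.
That gives 8 mismatches out of 26 aligned sites, so the Hamming distance is 8.

8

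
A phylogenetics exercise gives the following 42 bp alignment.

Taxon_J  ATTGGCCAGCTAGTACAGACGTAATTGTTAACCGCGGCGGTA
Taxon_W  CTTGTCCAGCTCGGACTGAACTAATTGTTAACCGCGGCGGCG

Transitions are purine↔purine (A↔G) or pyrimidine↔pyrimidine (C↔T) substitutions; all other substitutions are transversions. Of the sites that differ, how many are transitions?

The sequences differ at positions 1 (A/C, transversion), 5 (G/T, transversion), 12 (A/C, transversion), 14 (T/G, transversion), 17 (A/T, transversion), 20 (C/A, transversion), 21 (G/C, transversion), 41 (T/C, transition), 42 (A/G, transition).
Of the 9 differences, 2 transitions and 7 transversions, so the answer is 2.

2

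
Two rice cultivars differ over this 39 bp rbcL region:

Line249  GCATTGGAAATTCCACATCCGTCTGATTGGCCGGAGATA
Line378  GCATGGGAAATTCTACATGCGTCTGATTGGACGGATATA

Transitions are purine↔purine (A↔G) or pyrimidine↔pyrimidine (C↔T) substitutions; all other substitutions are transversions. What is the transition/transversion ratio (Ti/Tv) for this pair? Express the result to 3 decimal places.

0.250

Mismatches occur at site 5 (T/G, transversion), site 14 (C/T, transition), site 19 (C/G, transversion), site 31 (C/A, transversion), site 36 (G/T, transversion).
Of the 5 differences, 1 transition and 4 transversions, so Ti/Tv = 1/4 = 0.250.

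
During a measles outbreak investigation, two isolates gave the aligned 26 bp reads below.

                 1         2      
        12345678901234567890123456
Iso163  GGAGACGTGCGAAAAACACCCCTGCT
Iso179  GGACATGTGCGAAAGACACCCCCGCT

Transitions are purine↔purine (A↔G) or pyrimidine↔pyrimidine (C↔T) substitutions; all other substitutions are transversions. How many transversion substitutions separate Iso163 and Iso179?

The sequences differ at positions 4 (G/C, transversion), 6 (C/T, transition), 15 (A/G, transition), 23 (T/C, transition).
Of the 4 differences, 3 transitions and 1 transversion, so the answer is 1.

1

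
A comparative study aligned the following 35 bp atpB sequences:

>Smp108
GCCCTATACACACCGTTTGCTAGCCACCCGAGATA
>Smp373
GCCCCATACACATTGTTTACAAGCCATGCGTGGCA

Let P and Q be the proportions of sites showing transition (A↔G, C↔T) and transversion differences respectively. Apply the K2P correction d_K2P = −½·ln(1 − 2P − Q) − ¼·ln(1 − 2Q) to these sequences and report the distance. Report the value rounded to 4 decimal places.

Differing sites — 5:T/C (Ti); 13:C/T (Ti); 14:C/T (Ti); 19:G/A (Ti); 21:T/A (Tv); 27:C/T (Ti); 28:C/G (Tv); 31:A/T (Tv); 33:A/G (Ti); 34:T/C (Ti).
Of the 10 differences, 7 transitions and 3 transversions over 35 sites: P = 7/35 = 0.200000, Q = 3/35 = 0.085714.
d = −0.5·ln(0.514286) − 0.25·ln(0.828572) = −0.5·(-0.664976) − 0.25·(-0.188052) = 0.3795.

0.3795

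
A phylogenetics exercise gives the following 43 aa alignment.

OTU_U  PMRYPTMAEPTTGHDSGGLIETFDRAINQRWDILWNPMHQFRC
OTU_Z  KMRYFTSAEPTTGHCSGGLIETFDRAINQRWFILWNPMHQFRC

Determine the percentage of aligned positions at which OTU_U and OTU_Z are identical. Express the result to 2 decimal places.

88.37%

Mismatches occur at site 1 (P→K), site 5 (P→F), site 7 (M→S), site 15 (D→C), site 32 (D→F).
38 of the 43 sites match, so the percent identity is 38/43 × 100 = 88.37%.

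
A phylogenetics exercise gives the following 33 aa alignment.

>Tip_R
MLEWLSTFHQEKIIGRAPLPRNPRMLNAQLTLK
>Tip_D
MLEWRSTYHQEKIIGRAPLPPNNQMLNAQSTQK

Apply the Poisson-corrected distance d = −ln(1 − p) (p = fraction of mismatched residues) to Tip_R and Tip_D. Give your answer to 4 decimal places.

Mismatches occur at site 5 (L/R), site 8 (F/Y), site 21 (R/P), site 23 (P/N), site 24 (R/Q), site 30 (L/S), site 32 (L/Q).
p = 7/33 = 0.212121.
d = −ln(1 − 0.212121) = −ln(0.787879) = 0.2384.

0.2384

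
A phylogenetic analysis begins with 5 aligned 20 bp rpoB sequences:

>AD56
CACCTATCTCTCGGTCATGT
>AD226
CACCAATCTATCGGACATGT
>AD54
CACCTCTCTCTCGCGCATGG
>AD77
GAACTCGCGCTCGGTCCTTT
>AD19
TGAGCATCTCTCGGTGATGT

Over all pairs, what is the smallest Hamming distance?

3

Pairwise Hamming distances:
  AD56 vs AD226: 3
  AD56 vs AD54: 4
  AD56 vs AD77: 7
  AD56 vs AD19: 6
  AD226 vs AD54: 6
  AD226 vs AD77: 10
  AD226 vs AD19: 8
  AD54 vs AD77: 9
  AD54 vs AD19: 10
  AD77 vs AD19: 10
The smallest is 3, between AD56 and AD226.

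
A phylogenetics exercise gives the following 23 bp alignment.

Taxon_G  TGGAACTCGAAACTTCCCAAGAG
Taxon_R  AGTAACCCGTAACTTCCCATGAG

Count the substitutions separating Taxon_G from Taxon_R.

The sequences differ at positions 1 (T/A), 3 (G/T), 7 (T/C), 10 (A/T), 20 (A/T).
That gives 5 mismatches out of 23 aligned sites, so the Hamming distance is 5.

5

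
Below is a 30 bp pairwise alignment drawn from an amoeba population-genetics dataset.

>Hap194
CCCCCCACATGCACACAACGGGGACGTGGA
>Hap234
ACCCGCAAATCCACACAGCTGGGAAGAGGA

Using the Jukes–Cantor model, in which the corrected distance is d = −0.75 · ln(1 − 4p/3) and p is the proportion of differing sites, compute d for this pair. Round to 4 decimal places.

0.3295

Mismatches occur at site 1 (C→A), site 5 (C→G), site 8 (C→A), site 11 (G→C), site 18 (A→G), site 20 (G→T), site 25 (C→A), site 27 (T→A).
p = 8/30 = 0.266667.
d = −0.75 · ln(1 − (4/3)·0.266667) = −0.75 · ln(0.644444) = −0.75 · (-0.439367) = 0.3295.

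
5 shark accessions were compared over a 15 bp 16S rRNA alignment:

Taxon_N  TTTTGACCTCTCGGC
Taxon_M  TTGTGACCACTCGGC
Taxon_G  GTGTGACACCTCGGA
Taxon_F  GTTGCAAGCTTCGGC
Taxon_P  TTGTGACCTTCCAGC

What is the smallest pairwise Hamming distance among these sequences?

2

Pairwise Hamming distances:
  Taxon_N vs Taxon_M: 2
  Taxon_N vs Taxon_G: 5
  Taxon_N vs Taxon_F: 7
  Taxon_N vs Taxon_P: 4
  Taxon_M vs Taxon_G: 4
  Taxon_M vs Taxon_F: 8
  Taxon_M vs Taxon_P: 4
  Taxon_G vs Taxon_F: 7
  Taxon_G vs Taxon_P: 7
  Taxon_F vs Taxon_P: 9
The smallest is 2, between Taxon_N and Taxon_M.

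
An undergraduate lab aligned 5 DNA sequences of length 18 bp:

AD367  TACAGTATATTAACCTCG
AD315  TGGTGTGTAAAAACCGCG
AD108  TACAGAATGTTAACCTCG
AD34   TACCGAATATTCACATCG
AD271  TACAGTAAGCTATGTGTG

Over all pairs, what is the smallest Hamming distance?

2

Pairwise Hamming distances:
  AD367 vs AD315: 7
  AD367 vs AD108: 2
  AD367 vs AD34: 4
  AD367 vs AD271: 8
  AD315 vs AD108: 9
  AD315 vs AD34: 10
  AD315 vs AD271: 12
  AD108 vs AD34: 4
  AD108 vs AD271: 8
  AD34 vs AD271: 11
The smallest is 2, between AD367 and AD108.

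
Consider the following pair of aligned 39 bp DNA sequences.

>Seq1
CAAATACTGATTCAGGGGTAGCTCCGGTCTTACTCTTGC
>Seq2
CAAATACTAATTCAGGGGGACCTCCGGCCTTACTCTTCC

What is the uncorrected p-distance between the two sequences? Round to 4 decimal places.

0.1282

Mismatches occur at site 9 (G↔A), site 19 (T↔G), site 21 (G↔C), site 28 (T↔C), site 38 (G↔C).
There are 5 differences over 39 sites, so p = 5/39 = 0.1282.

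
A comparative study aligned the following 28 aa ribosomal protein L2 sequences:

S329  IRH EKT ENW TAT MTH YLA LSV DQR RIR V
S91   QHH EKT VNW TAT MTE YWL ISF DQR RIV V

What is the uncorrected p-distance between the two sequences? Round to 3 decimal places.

0.321

Mismatches occur at site 1 (I→Q), site 2 (R→H), site 7 (E→V), site 15 (H→E), site 17 (L→W), site 18 (A→L), site 19 (L→I), site 21 (V→F), site 27 (R→V).
There are 9 differences over 28 sites, so p = 9/28 = 0.321.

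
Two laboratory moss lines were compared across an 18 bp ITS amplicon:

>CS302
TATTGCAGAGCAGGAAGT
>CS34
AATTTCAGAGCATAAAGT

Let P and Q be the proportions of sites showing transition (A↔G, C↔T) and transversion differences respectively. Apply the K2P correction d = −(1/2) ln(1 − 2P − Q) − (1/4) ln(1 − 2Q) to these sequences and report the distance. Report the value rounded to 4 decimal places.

Differing sites — 1:T/A (Tv); 5:G/T (Tv); 13:G/T (Tv); 14:G/A (Ti).
Of the 4 differences, 1 transition and 3 transversions over 18 sites: P = 1/18 = 0.055556, Q = 3/18 = 0.166667.
d = −0.5·ln(0.722221) − 0.25·ln(0.666666) = −0.5·(-0.325424) − 0.25·(-0.405466) = 0.2641.

0.2641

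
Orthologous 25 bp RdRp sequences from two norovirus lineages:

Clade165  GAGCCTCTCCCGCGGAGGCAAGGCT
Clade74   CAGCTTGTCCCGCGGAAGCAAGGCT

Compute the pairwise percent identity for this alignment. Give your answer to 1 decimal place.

Mismatches occur at site 1 (G/C), site 5 (C/T), site 7 (C/G), site 17 (G/A).
21 of the 25 sites match, so the percent identity is 21/25 × 100 = 84.0%.

84.0%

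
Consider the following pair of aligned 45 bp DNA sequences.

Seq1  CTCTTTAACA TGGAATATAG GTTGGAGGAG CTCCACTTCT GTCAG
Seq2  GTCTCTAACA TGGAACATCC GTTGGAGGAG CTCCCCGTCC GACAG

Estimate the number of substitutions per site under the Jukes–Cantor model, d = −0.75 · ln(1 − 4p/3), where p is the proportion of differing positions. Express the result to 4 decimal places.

Differing sites — 1:C/G; 5:T/C; 16:T/C; 19:A/C; 20:G/C; 35:A/C; 37:T/G; 40:T/C; 42:T/A.
p = 9/45 = 0.200000.
d = −0.75 · ln(1 − (4/3)·0.200000) = −0.75 · ln(0.733333) = −0.75 · (-0.310155) = 0.2326.

0.2326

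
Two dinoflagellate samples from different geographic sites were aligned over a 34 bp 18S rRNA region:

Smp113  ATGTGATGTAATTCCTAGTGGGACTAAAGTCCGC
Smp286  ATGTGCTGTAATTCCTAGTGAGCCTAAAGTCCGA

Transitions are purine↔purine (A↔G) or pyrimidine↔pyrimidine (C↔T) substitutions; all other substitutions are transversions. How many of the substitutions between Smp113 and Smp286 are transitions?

Mismatches occur at site 6 (A/C, transversion), site 21 (G/A, transition), site 23 (A/C, transversion), site 34 (C/A, transversion).
Of the 4 differences, 1 transition and 3 transversions, so the answer is 1.

1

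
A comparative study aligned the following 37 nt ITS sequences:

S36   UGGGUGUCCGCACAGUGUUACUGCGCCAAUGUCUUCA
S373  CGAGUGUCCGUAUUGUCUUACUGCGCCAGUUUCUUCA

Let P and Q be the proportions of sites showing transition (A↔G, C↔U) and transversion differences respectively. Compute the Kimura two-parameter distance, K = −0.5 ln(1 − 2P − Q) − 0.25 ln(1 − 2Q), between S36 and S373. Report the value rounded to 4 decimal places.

Mismatches occur at site 1 (U→C, transition), site 3 (G→A, transition), site 11 (C→U, transition), site 13 (C→U, transition), site 14 (A→U, transversion), site 17 (G→C, transversion), site 29 (A→G, transition), site 31 (G→U, transversion).
Of the 8 differences, 5 transitions and 3 transversions over 37 sites: P = 5/37 = 0.135135, Q = 3/37 = 0.081081.
d = −0.5·ln(0.648649) − 0.25·ln(0.837838) = −0.5·(-0.432864) − 0.25·(-0.176931) = 0.2607.

0.2607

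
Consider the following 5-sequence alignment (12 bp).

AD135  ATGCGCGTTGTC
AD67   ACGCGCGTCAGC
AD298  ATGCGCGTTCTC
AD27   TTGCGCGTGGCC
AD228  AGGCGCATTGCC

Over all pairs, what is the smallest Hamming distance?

1

Pairwise Hamming distances:
  AD135 vs AD67: 4
  AD135 vs AD298: 1
  AD135 vs AD27: 3
  AD135 vs AD228: 3
  AD67 vs AD298: 4
  AD67 vs AD27: 5
  AD67 vs AD228: 5
  AD298 vs AD27: 4
  AD298 vs AD228: 4
  AD27 vs AD228: 4
The smallest is 1, between AD135 and AD298.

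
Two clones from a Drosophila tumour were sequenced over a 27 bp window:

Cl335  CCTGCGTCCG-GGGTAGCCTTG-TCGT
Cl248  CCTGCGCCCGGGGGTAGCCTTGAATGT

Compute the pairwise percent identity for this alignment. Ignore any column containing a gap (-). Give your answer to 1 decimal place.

88.0%

Excluding the 2 gap columns leaves 25 comparable sites.
Mismatches occur at site 7 (T↔C), site 24 (T↔A), site 25 (C↔T).
22 of the 25 comparable sites match, so the percent identity is 22/25 × 100 = 88.0%.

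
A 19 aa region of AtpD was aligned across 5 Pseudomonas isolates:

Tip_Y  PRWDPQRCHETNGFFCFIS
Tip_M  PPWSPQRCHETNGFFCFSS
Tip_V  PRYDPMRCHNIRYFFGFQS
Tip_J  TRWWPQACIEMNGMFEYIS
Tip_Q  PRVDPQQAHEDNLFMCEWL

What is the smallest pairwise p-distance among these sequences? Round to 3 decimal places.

0.158

Pairwise Hamming distances:
  Tip_Y vs Tip_M: 3
  Tip_Y vs Tip_V: 8
  Tip_Y vs Tip_J: 8
  Tip_Y vs Tip_Q: 9
  Tip_M vs Tip_V: 10
  Tip_M vs Tip_J: 10
  Tip_M vs Tip_Q: 11
  Tip_V vs Tip_J: 14
  Tip_V vs Tip_Q: 13
  Tip_J vs Tip_Q: 14
The smallest is 3 mismatches, between Tip_Y and Tip_M; p = 3/19 = 0.158.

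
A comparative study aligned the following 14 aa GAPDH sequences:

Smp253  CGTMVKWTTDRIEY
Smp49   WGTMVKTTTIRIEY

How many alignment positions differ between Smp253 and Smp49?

3

Mismatches occur at site 1 (C→W), site 7 (W→T), site 10 (D→I).
That gives 3 mismatches out of 14 aligned sites, so the Hamming distance is 3.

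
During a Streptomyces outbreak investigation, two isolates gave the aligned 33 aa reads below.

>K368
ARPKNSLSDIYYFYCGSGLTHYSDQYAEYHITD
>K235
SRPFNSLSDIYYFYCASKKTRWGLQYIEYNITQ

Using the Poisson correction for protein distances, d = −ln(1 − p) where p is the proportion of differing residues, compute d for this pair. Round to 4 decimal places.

0.4520

Mismatches occur at site 1 (A↔S), site 4 (K↔F), site 16 (G↔A), site 18 (G↔K), site 19 (L↔K), site 21 (H↔R), site 22 (Y↔W), site 23 (S↔G), site 24 (D↔L), site 27 (A↔I), site 30 (H↔N), site 33 (D↔Q).
p = 12/33 = 0.363636.
d = −ln(1 − 0.363636) = −ln(0.636364) = 0.4520.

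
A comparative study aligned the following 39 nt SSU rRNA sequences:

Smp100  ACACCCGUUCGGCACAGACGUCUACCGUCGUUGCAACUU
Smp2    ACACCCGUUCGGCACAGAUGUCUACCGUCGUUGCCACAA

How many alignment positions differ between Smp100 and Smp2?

4

The sequences differ at positions 19 (C/U), 35 (A/C), 38 (U/A), 39 (U/A).
That gives 4 mismatches out of 39 aligned sites, so the Hamming distance is 4.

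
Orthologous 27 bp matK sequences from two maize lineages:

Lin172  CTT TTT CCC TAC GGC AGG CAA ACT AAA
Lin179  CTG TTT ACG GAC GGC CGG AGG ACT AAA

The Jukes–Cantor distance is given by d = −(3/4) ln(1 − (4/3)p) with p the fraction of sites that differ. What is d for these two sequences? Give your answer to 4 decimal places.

Differing sites — 3:T/G; 7:C/A; 9:C/G; 10:T/G; 16:A/C; 19:C/A; 20:A/G; 21:A/G.
p = 8/27 = 0.296296.
d = −0.75 · ln(1 − (4/3)·0.296296) = −0.75 · ln(0.604939) = −0.75 · (-0.502628) = 0.3770.

0.3770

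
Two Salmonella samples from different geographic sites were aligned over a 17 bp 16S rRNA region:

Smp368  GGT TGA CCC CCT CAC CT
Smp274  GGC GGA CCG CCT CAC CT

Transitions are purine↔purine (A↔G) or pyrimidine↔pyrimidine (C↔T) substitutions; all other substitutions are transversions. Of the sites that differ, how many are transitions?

Mismatches occur at site 3 (T↔C, transition), site 4 (T↔G, transversion), site 9 (C↔G, transversion).
Of the 3 differences, 1 transition and 2 transversions, so the answer is 1.

1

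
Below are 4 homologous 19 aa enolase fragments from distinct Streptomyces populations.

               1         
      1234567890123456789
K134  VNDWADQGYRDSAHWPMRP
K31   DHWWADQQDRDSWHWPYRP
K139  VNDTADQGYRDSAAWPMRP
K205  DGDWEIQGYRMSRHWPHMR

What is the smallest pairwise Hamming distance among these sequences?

2

Pairwise Hamming distances:
  K134 vs K31: 7
  K134 vs K139: 2
  K134 vs K205: 9
  K31 vs K139: 9
  K31 vs K205: 11
  K139 vs K205: 11
The smallest is 2, between K134 and K139.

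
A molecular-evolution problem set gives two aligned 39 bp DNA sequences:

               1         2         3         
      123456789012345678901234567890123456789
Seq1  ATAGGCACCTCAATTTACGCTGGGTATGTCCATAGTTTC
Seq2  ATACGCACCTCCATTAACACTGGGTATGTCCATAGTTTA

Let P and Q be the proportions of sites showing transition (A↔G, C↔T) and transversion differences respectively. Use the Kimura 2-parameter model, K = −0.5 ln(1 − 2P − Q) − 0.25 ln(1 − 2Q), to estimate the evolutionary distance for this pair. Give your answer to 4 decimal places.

0.1409

Mismatches occur at site 4 (G/C, transversion), site 12 (A/C, transversion), site 16 (T/A, transversion), site 19 (G/A, transition), site 39 (C/A, transversion).
Of the 5 differences, 1 transition and 4 transversions over 39 sites: P = 1/39 = 0.025641, Q = 4/39 = 0.102564.
d = −0.5·ln(0.846154) − 0.25·ln(0.794872) = −0.5·(-0.167054) − 0.25·(-0.229574) = 0.1409.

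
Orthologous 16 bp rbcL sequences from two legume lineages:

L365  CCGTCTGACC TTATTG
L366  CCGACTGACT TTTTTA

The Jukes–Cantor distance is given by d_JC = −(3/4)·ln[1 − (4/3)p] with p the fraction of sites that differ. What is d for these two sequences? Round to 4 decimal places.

Differing sites — 4:T/A; 10:C/T; 13:A/T; 16:G/A.
p = 4/16 = 0.250000.
d = −0.75 · ln(1 − (4/3)·0.250000) = −0.75 · ln(0.666667) = −0.75 · (-0.405465) = 0.3041.

0.3041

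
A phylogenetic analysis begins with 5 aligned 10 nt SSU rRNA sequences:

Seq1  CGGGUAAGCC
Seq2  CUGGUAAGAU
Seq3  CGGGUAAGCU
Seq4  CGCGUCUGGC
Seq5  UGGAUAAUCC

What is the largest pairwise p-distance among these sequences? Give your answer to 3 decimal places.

Pairwise Hamming distances:
  Seq1 vs Seq2: 3
  Seq1 vs Seq3: 1
  Seq1 vs Seq4: 4
  Seq1 vs Seq5: 3
  Seq2 vs Seq3: 2
  Seq2 vs Seq4: 6
  Seq2 vs Seq5: 6
  Seq3 vs Seq4: 5
  Seq3 vs Seq5: 4
  Seq4 vs Seq5: 7
The largest is 7 mismatches, between Seq4 and Seq5; p = 7/10 = 0.700.

0.700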